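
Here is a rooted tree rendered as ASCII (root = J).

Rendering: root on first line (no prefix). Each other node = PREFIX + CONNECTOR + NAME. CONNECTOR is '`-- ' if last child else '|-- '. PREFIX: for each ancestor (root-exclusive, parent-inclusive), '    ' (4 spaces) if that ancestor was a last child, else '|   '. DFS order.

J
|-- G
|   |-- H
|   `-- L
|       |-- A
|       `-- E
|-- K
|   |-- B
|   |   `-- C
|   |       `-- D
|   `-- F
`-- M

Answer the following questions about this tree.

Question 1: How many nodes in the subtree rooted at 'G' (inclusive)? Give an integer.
Subtree rooted at G contains: A, E, G, H, L
Count = 5

Answer: 5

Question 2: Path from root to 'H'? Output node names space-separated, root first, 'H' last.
Walk down from root: J -> G -> H

Answer: J G H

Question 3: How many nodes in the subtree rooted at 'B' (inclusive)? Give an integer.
Answer: 3

Derivation:
Subtree rooted at B contains: B, C, D
Count = 3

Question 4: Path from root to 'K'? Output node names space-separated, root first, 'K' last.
Walk down from root: J -> K

Answer: J K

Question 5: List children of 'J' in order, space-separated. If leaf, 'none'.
Node J's children (from adjacency): G, K, M

Answer: G K M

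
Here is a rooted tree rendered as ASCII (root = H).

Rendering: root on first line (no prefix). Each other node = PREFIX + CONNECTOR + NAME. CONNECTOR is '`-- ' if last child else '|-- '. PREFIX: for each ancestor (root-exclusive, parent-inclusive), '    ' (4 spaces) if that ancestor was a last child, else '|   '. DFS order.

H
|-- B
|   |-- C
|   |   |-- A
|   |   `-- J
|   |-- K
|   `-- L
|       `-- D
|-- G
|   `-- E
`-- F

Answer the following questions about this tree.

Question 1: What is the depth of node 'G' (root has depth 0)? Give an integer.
Answer: 1

Derivation:
Path from root to G: H -> G
Depth = number of edges = 1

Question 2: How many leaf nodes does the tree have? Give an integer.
Leaves (nodes with no children): A, D, E, F, J, K

Answer: 6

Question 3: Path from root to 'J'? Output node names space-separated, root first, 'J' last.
Walk down from root: H -> B -> C -> J

Answer: H B C J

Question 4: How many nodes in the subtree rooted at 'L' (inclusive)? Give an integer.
Answer: 2

Derivation:
Subtree rooted at L contains: D, L
Count = 2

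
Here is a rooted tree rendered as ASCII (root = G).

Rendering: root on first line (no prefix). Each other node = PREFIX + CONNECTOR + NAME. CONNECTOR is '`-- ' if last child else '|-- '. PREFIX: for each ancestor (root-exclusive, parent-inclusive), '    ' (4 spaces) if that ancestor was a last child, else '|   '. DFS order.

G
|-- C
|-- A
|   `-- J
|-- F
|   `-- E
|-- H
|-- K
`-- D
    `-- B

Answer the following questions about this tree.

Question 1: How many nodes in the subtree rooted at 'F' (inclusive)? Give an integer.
Answer: 2

Derivation:
Subtree rooted at F contains: E, F
Count = 2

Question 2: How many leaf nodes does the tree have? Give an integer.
Leaves (nodes with no children): B, C, E, H, J, K

Answer: 6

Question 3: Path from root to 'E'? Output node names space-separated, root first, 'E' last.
Answer: G F E

Derivation:
Walk down from root: G -> F -> E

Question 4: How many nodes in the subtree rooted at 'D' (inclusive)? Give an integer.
Subtree rooted at D contains: B, D
Count = 2

Answer: 2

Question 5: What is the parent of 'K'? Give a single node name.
Scan adjacency: K appears as child of G

Answer: G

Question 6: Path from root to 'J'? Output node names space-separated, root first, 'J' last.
Answer: G A J

Derivation:
Walk down from root: G -> A -> J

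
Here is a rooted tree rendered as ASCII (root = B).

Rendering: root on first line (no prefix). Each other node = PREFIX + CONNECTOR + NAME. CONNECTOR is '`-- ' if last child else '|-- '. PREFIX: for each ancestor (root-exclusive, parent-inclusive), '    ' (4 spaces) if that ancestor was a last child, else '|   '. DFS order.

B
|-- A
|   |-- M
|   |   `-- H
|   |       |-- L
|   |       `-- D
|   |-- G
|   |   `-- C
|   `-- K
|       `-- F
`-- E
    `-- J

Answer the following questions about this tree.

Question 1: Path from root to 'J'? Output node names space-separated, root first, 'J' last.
Answer: B E J

Derivation:
Walk down from root: B -> E -> J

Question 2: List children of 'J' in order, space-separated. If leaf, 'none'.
Answer: none

Derivation:
Node J's children (from adjacency): (leaf)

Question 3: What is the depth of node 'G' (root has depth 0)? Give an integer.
Answer: 2

Derivation:
Path from root to G: B -> A -> G
Depth = number of edges = 2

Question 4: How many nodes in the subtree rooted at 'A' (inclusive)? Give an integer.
Subtree rooted at A contains: A, C, D, F, G, H, K, L, M
Count = 9

Answer: 9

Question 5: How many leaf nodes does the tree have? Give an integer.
Answer: 5

Derivation:
Leaves (nodes with no children): C, D, F, J, L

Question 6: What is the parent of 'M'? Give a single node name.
Answer: A

Derivation:
Scan adjacency: M appears as child of A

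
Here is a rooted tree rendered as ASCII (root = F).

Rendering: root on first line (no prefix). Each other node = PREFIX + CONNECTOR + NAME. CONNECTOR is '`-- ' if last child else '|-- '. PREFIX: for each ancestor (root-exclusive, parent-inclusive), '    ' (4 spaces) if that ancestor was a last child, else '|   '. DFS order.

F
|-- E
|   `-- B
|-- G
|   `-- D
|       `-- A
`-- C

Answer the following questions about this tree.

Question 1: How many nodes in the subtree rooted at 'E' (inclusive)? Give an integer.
Answer: 2

Derivation:
Subtree rooted at E contains: B, E
Count = 2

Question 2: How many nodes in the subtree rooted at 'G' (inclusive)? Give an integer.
Subtree rooted at G contains: A, D, G
Count = 3

Answer: 3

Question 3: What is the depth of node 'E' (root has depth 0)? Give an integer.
Path from root to E: F -> E
Depth = number of edges = 1

Answer: 1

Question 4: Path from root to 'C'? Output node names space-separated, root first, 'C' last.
Answer: F C

Derivation:
Walk down from root: F -> C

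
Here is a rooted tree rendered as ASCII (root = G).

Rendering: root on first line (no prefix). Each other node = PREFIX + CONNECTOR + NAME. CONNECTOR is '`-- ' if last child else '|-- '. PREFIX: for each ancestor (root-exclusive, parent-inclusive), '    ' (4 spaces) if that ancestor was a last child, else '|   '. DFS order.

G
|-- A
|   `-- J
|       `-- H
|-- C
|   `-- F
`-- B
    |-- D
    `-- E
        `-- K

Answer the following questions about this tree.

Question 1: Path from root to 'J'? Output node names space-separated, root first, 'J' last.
Walk down from root: G -> A -> J

Answer: G A J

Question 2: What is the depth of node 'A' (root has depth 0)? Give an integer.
Answer: 1

Derivation:
Path from root to A: G -> A
Depth = number of edges = 1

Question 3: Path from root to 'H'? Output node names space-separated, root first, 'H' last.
Walk down from root: G -> A -> J -> H

Answer: G A J H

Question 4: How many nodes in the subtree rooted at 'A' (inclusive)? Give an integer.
Subtree rooted at A contains: A, H, J
Count = 3

Answer: 3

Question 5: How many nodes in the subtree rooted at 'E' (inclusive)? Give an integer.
Subtree rooted at E contains: E, K
Count = 2

Answer: 2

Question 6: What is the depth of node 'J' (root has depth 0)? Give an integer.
Answer: 2

Derivation:
Path from root to J: G -> A -> J
Depth = number of edges = 2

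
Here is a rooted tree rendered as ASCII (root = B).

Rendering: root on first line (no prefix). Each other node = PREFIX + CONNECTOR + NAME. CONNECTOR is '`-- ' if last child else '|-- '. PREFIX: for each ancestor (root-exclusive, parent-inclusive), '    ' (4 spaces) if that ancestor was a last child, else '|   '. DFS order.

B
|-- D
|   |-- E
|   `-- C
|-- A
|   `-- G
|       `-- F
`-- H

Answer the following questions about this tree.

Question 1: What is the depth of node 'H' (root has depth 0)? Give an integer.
Answer: 1

Derivation:
Path from root to H: B -> H
Depth = number of edges = 1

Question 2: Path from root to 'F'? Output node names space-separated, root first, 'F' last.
Walk down from root: B -> A -> G -> F

Answer: B A G F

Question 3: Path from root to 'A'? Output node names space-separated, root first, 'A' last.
Walk down from root: B -> A

Answer: B A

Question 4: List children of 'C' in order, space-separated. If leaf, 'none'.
Answer: none

Derivation:
Node C's children (from adjacency): (leaf)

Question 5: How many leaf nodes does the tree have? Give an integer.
Leaves (nodes with no children): C, E, F, H

Answer: 4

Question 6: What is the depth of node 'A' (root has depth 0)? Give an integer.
Answer: 1

Derivation:
Path from root to A: B -> A
Depth = number of edges = 1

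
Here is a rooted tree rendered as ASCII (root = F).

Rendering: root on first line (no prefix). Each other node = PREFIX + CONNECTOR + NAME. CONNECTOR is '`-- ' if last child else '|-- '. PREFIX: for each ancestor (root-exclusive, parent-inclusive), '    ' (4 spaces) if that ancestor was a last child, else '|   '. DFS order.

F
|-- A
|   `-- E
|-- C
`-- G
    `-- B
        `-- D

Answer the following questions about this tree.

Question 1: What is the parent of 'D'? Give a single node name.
Answer: B

Derivation:
Scan adjacency: D appears as child of B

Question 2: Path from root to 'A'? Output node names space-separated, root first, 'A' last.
Walk down from root: F -> A

Answer: F A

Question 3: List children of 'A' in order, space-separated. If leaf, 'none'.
Node A's children (from adjacency): E

Answer: E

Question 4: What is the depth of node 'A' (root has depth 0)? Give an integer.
Answer: 1

Derivation:
Path from root to A: F -> A
Depth = number of edges = 1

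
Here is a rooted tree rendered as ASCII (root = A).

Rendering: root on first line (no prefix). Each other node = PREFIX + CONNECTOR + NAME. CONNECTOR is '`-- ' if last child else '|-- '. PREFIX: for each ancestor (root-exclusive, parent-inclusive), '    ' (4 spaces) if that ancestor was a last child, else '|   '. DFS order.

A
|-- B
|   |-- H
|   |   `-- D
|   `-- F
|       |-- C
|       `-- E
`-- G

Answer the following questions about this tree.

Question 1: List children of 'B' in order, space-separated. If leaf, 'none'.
Answer: H F

Derivation:
Node B's children (from adjacency): H, F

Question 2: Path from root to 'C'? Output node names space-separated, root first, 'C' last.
Answer: A B F C

Derivation:
Walk down from root: A -> B -> F -> C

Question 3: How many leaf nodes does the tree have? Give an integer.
Answer: 4

Derivation:
Leaves (nodes with no children): C, D, E, G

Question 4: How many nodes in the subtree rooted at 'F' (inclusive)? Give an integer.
Subtree rooted at F contains: C, E, F
Count = 3

Answer: 3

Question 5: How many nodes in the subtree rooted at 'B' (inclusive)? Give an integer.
Subtree rooted at B contains: B, C, D, E, F, H
Count = 6

Answer: 6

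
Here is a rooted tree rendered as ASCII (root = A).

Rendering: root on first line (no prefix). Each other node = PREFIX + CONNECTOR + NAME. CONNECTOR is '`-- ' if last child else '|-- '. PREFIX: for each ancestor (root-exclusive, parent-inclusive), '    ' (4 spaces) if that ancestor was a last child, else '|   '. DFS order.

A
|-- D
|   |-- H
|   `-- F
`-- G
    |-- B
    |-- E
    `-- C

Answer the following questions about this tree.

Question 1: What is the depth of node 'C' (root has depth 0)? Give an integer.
Path from root to C: A -> G -> C
Depth = number of edges = 2

Answer: 2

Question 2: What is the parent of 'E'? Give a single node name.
Answer: G

Derivation:
Scan adjacency: E appears as child of G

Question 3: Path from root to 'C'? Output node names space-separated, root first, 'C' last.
Walk down from root: A -> G -> C

Answer: A G C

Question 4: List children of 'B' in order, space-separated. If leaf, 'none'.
Node B's children (from adjacency): (leaf)

Answer: none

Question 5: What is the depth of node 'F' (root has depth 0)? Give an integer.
Path from root to F: A -> D -> F
Depth = number of edges = 2

Answer: 2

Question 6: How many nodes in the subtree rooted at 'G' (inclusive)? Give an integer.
Answer: 4

Derivation:
Subtree rooted at G contains: B, C, E, G
Count = 4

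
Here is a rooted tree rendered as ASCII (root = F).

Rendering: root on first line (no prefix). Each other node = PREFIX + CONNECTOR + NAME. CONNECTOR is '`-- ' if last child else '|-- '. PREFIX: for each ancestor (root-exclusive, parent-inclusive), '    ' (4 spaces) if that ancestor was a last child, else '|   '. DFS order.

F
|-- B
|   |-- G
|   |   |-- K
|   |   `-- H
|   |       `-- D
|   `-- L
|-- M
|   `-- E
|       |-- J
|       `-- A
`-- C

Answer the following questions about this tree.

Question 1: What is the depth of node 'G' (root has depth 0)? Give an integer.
Answer: 2

Derivation:
Path from root to G: F -> B -> G
Depth = number of edges = 2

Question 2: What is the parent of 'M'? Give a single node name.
Scan adjacency: M appears as child of F

Answer: F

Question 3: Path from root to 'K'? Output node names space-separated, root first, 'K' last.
Answer: F B G K

Derivation:
Walk down from root: F -> B -> G -> K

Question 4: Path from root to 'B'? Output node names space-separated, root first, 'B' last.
Walk down from root: F -> B

Answer: F B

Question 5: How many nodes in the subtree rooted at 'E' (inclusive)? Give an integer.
Subtree rooted at E contains: A, E, J
Count = 3

Answer: 3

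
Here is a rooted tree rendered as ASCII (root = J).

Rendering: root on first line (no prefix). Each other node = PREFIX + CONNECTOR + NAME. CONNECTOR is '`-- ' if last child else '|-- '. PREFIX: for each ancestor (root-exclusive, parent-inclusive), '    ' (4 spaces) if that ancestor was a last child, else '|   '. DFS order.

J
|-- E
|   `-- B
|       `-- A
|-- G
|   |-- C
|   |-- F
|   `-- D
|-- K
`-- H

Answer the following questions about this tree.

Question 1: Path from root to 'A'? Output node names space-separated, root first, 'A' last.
Answer: J E B A

Derivation:
Walk down from root: J -> E -> B -> A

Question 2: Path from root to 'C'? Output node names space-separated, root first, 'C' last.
Answer: J G C

Derivation:
Walk down from root: J -> G -> C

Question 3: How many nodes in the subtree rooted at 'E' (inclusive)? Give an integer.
Answer: 3

Derivation:
Subtree rooted at E contains: A, B, E
Count = 3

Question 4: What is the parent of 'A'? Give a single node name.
Answer: B

Derivation:
Scan adjacency: A appears as child of B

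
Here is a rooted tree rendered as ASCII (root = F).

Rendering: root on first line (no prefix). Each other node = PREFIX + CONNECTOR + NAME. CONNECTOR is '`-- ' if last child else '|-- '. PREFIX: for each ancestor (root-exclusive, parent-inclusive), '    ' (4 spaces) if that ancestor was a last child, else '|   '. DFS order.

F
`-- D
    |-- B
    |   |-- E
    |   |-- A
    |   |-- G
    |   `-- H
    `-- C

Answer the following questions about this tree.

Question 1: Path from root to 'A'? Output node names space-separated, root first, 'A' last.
Answer: F D B A

Derivation:
Walk down from root: F -> D -> B -> A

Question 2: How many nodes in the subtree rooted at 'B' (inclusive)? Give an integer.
Answer: 5

Derivation:
Subtree rooted at B contains: A, B, E, G, H
Count = 5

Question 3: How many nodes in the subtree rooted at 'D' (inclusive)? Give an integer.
Answer: 7

Derivation:
Subtree rooted at D contains: A, B, C, D, E, G, H
Count = 7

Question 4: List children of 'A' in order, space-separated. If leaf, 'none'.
Node A's children (from adjacency): (leaf)

Answer: none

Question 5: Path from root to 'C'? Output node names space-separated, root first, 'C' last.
Answer: F D C

Derivation:
Walk down from root: F -> D -> C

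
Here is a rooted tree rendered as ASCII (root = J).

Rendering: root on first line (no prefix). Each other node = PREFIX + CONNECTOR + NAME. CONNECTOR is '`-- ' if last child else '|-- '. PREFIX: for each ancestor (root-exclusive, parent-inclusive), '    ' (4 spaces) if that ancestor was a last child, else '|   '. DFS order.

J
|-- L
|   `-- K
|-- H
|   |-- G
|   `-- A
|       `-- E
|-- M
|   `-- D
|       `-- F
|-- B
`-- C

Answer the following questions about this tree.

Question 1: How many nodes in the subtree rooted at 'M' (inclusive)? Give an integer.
Subtree rooted at M contains: D, F, M
Count = 3

Answer: 3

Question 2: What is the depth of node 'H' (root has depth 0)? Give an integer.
Path from root to H: J -> H
Depth = number of edges = 1

Answer: 1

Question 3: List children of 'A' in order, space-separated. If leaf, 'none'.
Answer: E

Derivation:
Node A's children (from adjacency): E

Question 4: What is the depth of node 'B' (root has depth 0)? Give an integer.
Answer: 1

Derivation:
Path from root to B: J -> B
Depth = number of edges = 1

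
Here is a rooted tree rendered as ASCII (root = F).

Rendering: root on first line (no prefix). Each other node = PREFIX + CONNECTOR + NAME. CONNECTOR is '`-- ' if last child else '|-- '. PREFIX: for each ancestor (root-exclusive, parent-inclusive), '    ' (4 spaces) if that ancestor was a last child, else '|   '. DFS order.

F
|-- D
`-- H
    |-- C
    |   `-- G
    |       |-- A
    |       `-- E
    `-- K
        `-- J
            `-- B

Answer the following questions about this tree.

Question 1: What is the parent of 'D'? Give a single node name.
Scan adjacency: D appears as child of F

Answer: F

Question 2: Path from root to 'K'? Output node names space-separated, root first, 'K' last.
Walk down from root: F -> H -> K

Answer: F H K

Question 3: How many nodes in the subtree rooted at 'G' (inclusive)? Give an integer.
Subtree rooted at G contains: A, E, G
Count = 3

Answer: 3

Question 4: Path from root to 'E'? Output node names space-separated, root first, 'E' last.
Walk down from root: F -> H -> C -> G -> E

Answer: F H C G E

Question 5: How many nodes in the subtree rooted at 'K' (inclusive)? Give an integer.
Subtree rooted at K contains: B, J, K
Count = 3

Answer: 3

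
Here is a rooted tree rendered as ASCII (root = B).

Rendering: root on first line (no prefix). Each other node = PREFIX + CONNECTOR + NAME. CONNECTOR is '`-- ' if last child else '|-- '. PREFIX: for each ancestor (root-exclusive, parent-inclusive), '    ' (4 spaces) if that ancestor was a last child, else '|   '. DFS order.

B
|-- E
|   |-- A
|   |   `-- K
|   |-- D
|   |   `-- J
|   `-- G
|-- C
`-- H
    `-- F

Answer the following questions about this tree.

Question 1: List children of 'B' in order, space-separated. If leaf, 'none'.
Node B's children (from adjacency): E, C, H

Answer: E C H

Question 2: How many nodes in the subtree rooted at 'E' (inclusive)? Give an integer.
Subtree rooted at E contains: A, D, E, G, J, K
Count = 6

Answer: 6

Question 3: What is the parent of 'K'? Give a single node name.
Answer: A

Derivation:
Scan adjacency: K appears as child of A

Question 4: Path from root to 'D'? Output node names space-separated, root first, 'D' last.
Answer: B E D

Derivation:
Walk down from root: B -> E -> D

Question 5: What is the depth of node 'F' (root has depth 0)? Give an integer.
Path from root to F: B -> H -> F
Depth = number of edges = 2

Answer: 2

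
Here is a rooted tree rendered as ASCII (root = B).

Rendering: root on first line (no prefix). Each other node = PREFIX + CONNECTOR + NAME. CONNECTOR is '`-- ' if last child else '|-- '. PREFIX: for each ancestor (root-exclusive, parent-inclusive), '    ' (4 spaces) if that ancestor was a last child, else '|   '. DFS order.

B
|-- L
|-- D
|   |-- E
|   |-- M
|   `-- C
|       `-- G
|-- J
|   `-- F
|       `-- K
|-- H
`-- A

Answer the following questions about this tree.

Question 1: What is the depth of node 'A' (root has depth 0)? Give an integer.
Answer: 1

Derivation:
Path from root to A: B -> A
Depth = number of edges = 1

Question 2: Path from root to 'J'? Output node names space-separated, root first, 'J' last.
Walk down from root: B -> J

Answer: B J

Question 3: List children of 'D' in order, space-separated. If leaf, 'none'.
Node D's children (from adjacency): E, M, C

Answer: E M C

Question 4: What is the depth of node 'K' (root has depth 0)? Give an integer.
Path from root to K: B -> J -> F -> K
Depth = number of edges = 3

Answer: 3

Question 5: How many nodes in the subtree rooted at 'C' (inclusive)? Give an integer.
Subtree rooted at C contains: C, G
Count = 2

Answer: 2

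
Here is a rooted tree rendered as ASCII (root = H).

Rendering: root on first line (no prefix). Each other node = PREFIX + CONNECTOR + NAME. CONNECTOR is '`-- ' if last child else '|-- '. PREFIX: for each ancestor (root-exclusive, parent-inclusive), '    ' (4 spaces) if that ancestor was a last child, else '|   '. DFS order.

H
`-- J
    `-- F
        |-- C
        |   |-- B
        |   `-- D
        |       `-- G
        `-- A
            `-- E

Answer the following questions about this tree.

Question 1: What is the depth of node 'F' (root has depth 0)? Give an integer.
Answer: 2

Derivation:
Path from root to F: H -> J -> F
Depth = number of edges = 2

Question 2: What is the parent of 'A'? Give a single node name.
Scan adjacency: A appears as child of F

Answer: F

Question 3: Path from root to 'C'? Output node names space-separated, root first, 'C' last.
Answer: H J F C

Derivation:
Walk down from root: H -> J -> F -> C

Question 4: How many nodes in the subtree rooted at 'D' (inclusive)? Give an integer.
Subtree rooted at D contains: D, G
Count = 2

Answer: 2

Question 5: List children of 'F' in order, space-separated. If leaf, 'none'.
Node F's children (from adjacency): C, A

Answer: C A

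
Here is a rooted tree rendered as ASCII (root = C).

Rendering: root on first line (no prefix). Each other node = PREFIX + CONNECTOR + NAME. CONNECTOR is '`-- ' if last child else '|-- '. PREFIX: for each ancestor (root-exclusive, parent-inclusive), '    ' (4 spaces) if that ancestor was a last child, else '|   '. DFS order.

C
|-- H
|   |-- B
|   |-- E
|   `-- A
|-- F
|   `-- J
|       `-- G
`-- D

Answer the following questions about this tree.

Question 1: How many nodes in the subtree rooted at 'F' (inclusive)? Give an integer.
Answer: 3

Derivation:
Subtree rooted at F contains: F, G, J
Count = 3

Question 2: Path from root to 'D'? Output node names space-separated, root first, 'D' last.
Walk down from root: C -> D

Answer: C D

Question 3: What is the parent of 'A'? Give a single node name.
Answer: H

Derivation:
Scan adjacency: A appears as child of H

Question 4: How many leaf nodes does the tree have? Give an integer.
Leaves (nodes with no children): A, B, D, E, G

Answer: 5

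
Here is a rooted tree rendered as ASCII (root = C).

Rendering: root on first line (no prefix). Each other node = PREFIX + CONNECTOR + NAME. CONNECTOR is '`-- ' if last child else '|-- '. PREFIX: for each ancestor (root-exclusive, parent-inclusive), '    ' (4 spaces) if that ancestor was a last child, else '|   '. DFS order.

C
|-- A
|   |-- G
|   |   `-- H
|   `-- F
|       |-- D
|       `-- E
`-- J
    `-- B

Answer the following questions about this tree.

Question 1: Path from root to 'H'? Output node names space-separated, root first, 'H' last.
Answer: C A G H

Derivation:
Walk down from root: C -> A -> G -> H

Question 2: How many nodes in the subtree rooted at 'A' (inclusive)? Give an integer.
Subtree rooted at A contains: A, D, E, F, G, H
Count = 6

Answer: 6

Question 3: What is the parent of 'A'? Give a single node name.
Answer: C

Derivation:
Scan adjacency: A appears as child of C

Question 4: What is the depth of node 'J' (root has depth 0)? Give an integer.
Answer: 1

Derivation:
Path from root to J: C -> J
Depth = number of edges = 1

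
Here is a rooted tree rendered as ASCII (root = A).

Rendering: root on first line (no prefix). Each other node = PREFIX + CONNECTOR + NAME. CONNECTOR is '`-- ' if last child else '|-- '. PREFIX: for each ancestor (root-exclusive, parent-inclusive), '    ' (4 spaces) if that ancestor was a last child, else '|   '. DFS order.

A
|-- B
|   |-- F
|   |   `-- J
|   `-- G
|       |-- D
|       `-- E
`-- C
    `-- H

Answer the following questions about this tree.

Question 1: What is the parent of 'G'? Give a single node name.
Answer: B

Derivation:
Scan adjacency: G appears as child of B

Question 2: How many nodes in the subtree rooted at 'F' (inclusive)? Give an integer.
Answer: 2

Derivation:
Subtree rooted at F contains: F, J
Count = 2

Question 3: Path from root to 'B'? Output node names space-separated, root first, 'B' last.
Answer: A B

Derivation:
Walk down from root: A -> B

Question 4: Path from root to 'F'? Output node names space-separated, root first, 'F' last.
Answer: A B F

Derivation:
Walk down from root: A -> B -> F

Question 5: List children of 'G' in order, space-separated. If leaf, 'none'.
Node G's children (from adjacency): D, E

Answer: D E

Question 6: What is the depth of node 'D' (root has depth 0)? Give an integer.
Path from root to D: A -> B -> G -> D
Depth = number of edges = 3

Answer: 3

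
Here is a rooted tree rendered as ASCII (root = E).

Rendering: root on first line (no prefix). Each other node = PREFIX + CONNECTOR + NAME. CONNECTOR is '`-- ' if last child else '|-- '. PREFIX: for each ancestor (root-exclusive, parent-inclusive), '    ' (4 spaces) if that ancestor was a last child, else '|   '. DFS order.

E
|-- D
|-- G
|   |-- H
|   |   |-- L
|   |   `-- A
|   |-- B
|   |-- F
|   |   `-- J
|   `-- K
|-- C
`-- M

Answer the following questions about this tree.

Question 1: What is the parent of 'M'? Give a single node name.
Answer: E

Derivation:
Scan adjacency: M appears as child of E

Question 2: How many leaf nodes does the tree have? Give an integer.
Leaves (nodes with no children): A, B, C, D, J, K, L, M

Answer: 8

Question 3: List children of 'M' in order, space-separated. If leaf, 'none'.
Answer: none

Derivation:
Node M's children (from adjacency): (leaf)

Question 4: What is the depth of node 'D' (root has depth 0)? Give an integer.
Answer: 1

Derivation:
Path from root to D: E -> D
Depth = number of edges = 1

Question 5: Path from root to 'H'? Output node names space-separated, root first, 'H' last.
Answer: E G H

Derivation:
Walk down from root: E -> G -> H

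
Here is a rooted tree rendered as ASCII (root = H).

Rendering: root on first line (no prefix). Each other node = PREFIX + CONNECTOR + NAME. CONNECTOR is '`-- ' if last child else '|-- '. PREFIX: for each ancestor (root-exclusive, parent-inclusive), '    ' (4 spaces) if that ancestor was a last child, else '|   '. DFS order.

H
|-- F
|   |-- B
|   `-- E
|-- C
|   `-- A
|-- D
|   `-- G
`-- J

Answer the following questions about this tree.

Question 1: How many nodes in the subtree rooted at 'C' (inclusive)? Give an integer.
Answer: 2

Derivation:
Subtree rooted at C contains: A, C
Count = 2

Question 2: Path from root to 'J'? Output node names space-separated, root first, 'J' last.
Walk down from root: H -> J

Answer: H J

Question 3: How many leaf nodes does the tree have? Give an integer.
Answer: 5

Derivation:
Leaves (nodes with no children): A, B, E, G, J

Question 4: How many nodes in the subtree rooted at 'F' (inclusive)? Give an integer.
Subtree rooted at F contains: B, E, F
Count = 3

Answer: 3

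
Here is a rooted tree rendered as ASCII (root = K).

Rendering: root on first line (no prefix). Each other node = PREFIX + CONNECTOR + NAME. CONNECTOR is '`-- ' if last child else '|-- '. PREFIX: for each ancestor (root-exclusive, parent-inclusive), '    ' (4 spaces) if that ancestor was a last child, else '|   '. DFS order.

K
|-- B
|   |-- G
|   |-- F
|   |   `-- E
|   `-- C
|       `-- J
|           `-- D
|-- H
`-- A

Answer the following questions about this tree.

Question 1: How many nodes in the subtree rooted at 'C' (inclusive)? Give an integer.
Answer: 3

Derivation:
Subtree rooted at C contains: C, D, J
Count = 3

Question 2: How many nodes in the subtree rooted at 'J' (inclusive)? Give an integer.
Subtree rooted at J contains: D, J
Count = 2

Answer: 2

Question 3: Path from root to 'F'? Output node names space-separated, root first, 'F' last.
Answer: K B F

Derivation:
Walk down from root: K -> B -> F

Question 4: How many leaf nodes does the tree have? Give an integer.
Leaves (nodes with no children): A, D, E, G, H

Answer: 5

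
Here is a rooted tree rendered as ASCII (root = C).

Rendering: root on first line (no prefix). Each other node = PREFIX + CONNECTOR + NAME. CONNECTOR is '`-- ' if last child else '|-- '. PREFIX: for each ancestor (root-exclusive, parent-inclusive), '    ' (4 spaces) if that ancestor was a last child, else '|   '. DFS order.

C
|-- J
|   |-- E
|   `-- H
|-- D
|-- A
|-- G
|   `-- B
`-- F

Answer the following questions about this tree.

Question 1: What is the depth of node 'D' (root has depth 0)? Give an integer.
Path from root to D: C -> D
Depth = number of edges = 1

Answer: 1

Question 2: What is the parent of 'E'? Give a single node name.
Scan adjacency: E appears as child of J

Answer: J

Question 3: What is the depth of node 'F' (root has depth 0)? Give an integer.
Answer: 1

Derivation:
Path from root to F: C -> F
Depth = number of edges = 1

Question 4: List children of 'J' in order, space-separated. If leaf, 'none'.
Answer: E H

Derivation:
Node J's children (from adjacency): E, H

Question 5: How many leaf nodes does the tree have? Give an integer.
Leaves (nodes with no children): A, B, D, E, F, H

Answer: 6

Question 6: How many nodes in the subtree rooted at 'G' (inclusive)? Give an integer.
Answer: 2

Derivation:
Subtree rooted at G contains: B, G
Count = 2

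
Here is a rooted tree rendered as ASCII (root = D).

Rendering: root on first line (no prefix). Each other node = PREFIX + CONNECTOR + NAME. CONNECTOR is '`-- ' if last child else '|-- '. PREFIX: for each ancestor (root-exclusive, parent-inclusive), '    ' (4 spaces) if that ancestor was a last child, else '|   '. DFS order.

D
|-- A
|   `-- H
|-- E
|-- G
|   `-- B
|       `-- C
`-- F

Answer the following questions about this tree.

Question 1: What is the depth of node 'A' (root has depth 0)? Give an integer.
Answer: 1

Derivation:
Path from root to A: D -> A
Depth = number of edges = 1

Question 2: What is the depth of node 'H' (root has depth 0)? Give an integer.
Path from root to H: D -> A -> H
Depth = number of edges = 2

Answer: 2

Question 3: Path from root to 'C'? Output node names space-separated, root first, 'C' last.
Answer: D G B C

Derivation:
Walk down from root: D -> G -> B -> C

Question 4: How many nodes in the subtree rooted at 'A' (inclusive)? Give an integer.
Subtree rooted at A contains: A, H
Count = 2

Answer: 2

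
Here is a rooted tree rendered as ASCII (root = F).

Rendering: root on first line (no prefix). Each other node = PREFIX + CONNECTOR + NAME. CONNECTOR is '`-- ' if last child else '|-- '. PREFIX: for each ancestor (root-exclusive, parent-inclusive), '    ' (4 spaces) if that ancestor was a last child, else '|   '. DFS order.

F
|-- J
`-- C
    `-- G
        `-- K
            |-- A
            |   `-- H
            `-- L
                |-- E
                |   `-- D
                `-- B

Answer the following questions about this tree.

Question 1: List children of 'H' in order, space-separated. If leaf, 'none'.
Node H's children (from adjacency): (leaf)

Answer: none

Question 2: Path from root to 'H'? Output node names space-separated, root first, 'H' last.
Walk down from root: F -> C -> G -> K -> A -> H

Answer: F C G K A H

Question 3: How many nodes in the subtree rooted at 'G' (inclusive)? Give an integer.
Subtree rooted at G contains: A, B, D, E, G, H, K, L
Count = 8

Answer: 8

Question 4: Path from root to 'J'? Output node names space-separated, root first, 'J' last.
Answer: F J

Derivation:
Walk down from root: F -> J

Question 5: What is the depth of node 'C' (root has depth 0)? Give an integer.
Path from root to C: F -> C
Depth = number of edges = 1

Answer: 1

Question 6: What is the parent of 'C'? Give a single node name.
Answer: F

Derivation:
Scan adjacency: C appears as child of F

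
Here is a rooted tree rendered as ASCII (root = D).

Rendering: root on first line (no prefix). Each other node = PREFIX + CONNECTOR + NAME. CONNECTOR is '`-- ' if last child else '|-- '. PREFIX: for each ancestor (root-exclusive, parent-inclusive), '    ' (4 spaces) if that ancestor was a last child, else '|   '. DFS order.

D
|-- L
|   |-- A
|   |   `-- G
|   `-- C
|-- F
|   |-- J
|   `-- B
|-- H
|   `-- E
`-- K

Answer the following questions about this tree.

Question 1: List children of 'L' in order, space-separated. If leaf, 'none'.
Answer: A C

Derivation:
Node L's children (from adjacency): A, C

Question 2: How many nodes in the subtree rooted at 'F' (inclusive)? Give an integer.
Subtree rooted at F contains: B, F, J
Count = 3

Answer: 3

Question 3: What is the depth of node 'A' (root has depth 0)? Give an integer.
Path from root to A: D -> L -> A
Depth = number of edges = 2

Answer: 2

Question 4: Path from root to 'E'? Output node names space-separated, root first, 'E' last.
Walk down from root: D -> H -> E

Answer: D H E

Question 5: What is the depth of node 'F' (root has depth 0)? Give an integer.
Answer: 1

Derivation:
Path from root to F: D -> F
Depth = number of edges = 1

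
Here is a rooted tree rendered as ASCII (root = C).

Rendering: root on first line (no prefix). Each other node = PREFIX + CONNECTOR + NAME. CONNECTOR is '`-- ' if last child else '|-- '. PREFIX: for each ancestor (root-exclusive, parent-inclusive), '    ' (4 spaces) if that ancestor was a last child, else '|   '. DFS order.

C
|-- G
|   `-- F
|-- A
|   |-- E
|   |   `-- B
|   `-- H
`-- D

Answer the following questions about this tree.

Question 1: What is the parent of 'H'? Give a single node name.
Scan adjacency: H appears as child of A

Answer: A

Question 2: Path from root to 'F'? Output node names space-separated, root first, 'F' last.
Walk down from root: C -> G -> F

Answer: C G F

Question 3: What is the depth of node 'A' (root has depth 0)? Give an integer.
Path from root to A: C -> A
Depth = number of edges = 1

Answer: 1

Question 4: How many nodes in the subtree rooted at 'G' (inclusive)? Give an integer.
Subtree rooted at G contains: F, G
Count = 2

Answer: 2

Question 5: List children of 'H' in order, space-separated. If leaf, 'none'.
Node H's children (from adjacency): (leaf)

Answer: none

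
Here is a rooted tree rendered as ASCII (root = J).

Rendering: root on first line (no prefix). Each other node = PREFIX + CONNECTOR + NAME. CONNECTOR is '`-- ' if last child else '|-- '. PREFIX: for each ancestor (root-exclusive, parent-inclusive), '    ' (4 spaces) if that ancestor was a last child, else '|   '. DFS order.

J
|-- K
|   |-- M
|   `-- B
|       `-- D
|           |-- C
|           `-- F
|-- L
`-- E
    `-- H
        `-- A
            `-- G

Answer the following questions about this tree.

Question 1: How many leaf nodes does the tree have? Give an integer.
Answer: 5

Derivation:
Leaves (nodes with no children): C, F, G, L, M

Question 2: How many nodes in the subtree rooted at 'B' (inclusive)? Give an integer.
Subtree rooted at B contains: B, C, D, F
Count = 4

Answer: 4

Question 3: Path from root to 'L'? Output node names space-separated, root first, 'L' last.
Walk down from root: J -> L

Answer: J L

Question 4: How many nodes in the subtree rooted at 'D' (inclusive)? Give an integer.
Answer: 3

Derivation:
Subtree rooted at D contains: C, D, F
Count = 3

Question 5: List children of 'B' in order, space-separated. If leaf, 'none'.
Answer: D

Derivation:
Node B's children (from adjacency): D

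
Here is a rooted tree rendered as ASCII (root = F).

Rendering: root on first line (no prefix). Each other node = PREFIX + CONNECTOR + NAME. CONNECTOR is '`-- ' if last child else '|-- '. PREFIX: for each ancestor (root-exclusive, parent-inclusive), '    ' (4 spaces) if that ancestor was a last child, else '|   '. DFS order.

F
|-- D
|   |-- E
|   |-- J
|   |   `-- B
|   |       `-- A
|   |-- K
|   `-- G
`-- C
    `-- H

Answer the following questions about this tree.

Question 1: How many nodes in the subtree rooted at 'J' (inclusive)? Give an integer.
Subtree rooted at J contains: A, B, J
Count = 3

Answer: 3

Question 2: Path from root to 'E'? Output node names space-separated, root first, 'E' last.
Walk down from root: F -> D -> E

Answer: F D E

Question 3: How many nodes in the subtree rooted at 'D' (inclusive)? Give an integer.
Answer: 7

Derivation:
Subtree rooted at D contains: A, B, D, E, G, J, K
Count = 7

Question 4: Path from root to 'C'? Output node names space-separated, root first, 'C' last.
Walk down from root: F -> C

Answer: F C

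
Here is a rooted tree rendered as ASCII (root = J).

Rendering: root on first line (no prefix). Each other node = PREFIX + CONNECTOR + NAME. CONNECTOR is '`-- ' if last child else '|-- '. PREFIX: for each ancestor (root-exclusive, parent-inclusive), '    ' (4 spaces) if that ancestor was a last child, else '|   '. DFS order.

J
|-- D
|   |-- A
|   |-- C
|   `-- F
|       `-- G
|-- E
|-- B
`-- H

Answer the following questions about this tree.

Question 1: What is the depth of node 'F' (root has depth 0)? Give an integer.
Answer: 2

Derivation:
Path from root to F: J -> D -> F
Depth = number of edges = 2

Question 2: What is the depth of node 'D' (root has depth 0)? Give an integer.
Path from root to D: J -> D
Depth = number of edges = 1

Answer: 1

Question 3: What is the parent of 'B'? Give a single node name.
Answer: J

Derivation:
Scan adjacency: B appears as child of J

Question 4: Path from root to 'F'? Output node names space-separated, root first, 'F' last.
Walk down from root: J -> D -> F

Answer: J D F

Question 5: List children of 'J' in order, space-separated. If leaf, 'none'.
Node J's children (from adjacency): D, E, B, H

Answer: D E B H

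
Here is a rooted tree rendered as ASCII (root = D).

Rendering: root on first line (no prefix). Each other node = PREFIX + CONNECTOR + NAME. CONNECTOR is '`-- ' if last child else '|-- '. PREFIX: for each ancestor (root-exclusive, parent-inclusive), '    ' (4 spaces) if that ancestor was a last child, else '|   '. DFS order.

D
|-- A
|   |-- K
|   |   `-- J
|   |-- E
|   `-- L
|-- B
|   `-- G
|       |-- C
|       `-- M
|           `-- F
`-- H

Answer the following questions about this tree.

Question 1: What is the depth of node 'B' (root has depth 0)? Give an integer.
Answer: 1

Derivation:
Path from root to B: D -> B
Depth = number of edges = 1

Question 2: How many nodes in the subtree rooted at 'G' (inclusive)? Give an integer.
Subtree rooted at G contains: C, F, G, M
Count = 4

Answer: 4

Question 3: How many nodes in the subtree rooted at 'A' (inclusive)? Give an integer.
Subtree rooted at A contains: A, E, J, K, L
Count = 5

Answer: 5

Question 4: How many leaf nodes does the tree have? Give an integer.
Leaves (nodes with no children): C, E, F, H, J, L

Answer: 6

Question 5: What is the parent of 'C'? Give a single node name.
Answer: G

Derivation:
Scan adjacency: C appears as child of G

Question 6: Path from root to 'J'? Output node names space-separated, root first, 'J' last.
Answer: D A K J

Derivation:
Walk down from root: D -> A -> K -> J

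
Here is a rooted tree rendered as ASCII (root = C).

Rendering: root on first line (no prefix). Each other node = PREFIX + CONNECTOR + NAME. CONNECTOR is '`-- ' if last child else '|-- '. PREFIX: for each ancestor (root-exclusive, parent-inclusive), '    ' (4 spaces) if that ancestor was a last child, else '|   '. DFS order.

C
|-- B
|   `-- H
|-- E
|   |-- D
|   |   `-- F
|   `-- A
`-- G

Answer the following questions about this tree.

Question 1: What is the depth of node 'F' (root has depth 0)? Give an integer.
Answer: 3

Derivation:
Path from root to F: C -> E -> D -> F
Depth = number of edges = 3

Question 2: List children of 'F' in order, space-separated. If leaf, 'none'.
Answer: none

Derivation:
Node F's children (from adjacency): (leaf)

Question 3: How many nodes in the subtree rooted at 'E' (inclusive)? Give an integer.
Answer: 4

Derivation:
Subtree rooted at E contains: A, D, E, F
Count = 4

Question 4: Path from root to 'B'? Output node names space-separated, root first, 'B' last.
Walk down from root: C -> B

Answer: C B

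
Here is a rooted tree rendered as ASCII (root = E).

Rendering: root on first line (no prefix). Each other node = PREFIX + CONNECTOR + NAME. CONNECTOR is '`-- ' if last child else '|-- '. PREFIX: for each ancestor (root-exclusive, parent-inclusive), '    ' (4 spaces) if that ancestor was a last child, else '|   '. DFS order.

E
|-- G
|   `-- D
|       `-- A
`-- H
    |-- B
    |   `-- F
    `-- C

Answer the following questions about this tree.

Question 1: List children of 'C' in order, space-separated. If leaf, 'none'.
Node C's children (from adjacency): (leaf)

Answer: none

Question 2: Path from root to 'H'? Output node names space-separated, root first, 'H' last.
Walk down from root: E -> H

Answer: E H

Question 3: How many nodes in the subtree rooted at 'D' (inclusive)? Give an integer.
Answer: 2

Derivation:
Subtree rooted at D contains: A, D
Count = 2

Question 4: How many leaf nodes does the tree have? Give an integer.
Leaves (nodes with no children): A, C, F

Answer: 3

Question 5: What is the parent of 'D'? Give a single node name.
Answer: G

Derivation:
Scan adjacency: D appears as child of G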